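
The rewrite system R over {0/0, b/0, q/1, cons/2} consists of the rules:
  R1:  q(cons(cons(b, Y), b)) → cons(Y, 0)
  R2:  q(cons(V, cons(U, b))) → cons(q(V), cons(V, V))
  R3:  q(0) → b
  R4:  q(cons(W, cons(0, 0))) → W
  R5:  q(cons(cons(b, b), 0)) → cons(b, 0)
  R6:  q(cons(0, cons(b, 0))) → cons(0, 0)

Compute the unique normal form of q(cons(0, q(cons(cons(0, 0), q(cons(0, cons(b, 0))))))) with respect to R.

0

1. q(cons(0, q(cons(cons(0, 0), q(cons(0, cons(b, 0)))))))  →  q(cons(0, q(cons(cons(0, 0), cons(0, 0)))))   [R6 at 1.2.1.2]
2. q(cons(0, q(cons(cons(0, 0), cons(0, 0)))))  →  q(cons(0, cons(0, 0)))   [R4 at 1.2]
3. q(cons(0, cons(0, 0)))  →  0   [R4 at ε]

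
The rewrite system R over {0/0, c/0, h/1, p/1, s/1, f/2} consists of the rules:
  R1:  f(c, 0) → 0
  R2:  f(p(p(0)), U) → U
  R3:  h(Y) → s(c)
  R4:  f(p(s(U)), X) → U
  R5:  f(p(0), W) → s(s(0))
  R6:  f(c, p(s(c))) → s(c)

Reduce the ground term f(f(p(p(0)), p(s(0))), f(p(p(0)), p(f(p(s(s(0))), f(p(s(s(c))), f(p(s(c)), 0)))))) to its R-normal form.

1. f(f(p(p(0)), p(s(0))), f(p(p(0)), p(f(p(s(s(0))), f(p(s(s(c))), f(p(s(c)), 0))))))  →  f(p(s(0)), f(p(p(0)), p(f(p(s(s(0))), f(p(s(s(c))), f(p(s(c)), 0))))))   [R2 at 1]
2. f(p(s(0)), f(p(p(0)), p(f(p(s(s(0))), f(p(s(s(c))), f(p(s(c)), 0))))))  →  0   [R4 at ε]

0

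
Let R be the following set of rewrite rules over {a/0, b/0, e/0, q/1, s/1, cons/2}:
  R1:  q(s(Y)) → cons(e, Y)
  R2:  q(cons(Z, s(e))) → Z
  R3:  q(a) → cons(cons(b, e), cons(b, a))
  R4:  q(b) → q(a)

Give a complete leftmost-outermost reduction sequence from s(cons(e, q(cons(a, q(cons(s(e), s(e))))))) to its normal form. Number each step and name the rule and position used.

1. s(cons(e, q(cons(a, q(cons(s(e), s(e)))))))  →  s(cons(e, q(cons(a, s(e)))))   [R2 at 1.2.1.2]
2. s(cons(e, q(cons(a, s(e)))))  →  s(cons(e, a))   [R2 at 1.2]

s(cons(e, a))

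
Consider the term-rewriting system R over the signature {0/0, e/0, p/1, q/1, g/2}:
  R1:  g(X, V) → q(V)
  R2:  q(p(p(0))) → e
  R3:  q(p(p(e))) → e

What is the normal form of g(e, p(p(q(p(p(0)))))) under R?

e

1. g(e, p(p(q(p(p(0))))))  →  q(p(p(q(p(p(0))))))   [R1 at ε]
2. q(p(p(q(p(p(0))))))  →  q(p(p(e)))   [R2 at 1.1.1]
3. q(p(p(e)))  →  e   [R3 at ε]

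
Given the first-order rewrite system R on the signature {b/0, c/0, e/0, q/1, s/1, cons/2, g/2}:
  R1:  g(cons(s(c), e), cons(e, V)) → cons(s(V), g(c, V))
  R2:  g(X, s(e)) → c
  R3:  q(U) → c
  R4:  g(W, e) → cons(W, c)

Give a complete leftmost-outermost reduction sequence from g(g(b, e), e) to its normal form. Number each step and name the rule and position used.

cons(cons(b, c), c)

1. g(g(b, e), e)  →  cons(g(b, e), c)   [R4 at ε]
2. cons(g(b, e), c)  →  cons(cons(b, c), c)   [R4 at 1]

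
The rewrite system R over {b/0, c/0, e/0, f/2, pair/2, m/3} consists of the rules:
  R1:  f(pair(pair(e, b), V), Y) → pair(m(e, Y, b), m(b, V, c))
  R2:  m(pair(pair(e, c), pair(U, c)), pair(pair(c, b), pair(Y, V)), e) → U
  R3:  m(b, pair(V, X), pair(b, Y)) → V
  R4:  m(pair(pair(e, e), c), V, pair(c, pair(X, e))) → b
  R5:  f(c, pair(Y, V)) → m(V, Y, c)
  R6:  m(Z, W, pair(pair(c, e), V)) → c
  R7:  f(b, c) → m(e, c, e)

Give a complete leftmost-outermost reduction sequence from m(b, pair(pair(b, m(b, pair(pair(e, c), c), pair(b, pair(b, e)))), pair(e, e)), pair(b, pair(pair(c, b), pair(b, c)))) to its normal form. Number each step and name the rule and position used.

1. m(b, pair(pair(b, m(b, pair(pair(e, c), c), pair(b, pair(b, e)))), pair(e, e)), pair(b, pair(pair(c, b), pair(b, c))))  →  pair(b, m(b, pair(pair(e, c), c), pair(b, pair(b, e))))   [R3 at ε]
2. pair(b, m(b, pair(pair(e, c), c), pair(b, pair(b, e))))  →  pair(b, pair(e, c))   [R3 at 2]

pair(b, pair(e, c))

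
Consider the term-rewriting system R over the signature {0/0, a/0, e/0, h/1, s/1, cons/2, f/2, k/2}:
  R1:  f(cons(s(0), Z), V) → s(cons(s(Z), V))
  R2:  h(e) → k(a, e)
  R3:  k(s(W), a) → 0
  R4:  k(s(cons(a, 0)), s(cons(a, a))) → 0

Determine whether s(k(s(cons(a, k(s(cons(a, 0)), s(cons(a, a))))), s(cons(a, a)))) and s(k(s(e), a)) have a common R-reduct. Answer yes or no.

Reduce t₁ = s(k(s(cons(a, k(s(cons(a, 0)), s(cons(a, a))))), s(cons(a, a)))):
1. s(k(s(cons(a, k(s(cons(a, 0)), s(cons(a, a))))), s(cons(a, a))))  →  s(k(s(cons(a, 0)), s(cons(a, a))))   [R4 at 1.1.1.2]
2. s(k(s(cons(a, 0)), s(cons(a, a))))  →  s(0)   [R4 at 1]

Reduce t₂ = s(k(s(e), a)):
1. s(k(s(e), a))  →  s(0)   [R3 at 1]

yes — NF(t₁) = s(0), NF(t₂) = s(0)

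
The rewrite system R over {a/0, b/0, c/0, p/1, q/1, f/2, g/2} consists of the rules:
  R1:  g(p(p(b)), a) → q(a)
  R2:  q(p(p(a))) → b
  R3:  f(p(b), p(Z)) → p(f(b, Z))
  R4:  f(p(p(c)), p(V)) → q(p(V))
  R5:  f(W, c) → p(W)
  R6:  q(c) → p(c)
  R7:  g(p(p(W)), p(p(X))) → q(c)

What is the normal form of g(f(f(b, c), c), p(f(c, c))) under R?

p(c)

1. g(f(f(b, c), c), p(f(c, c)))  →  g(p(f(b, c)), p(f(c, c)))   [R5 at 1]
2. g(p(f(b, c)), p(f(c, c)))  →  g(p(p(b)), p(f(c, c)))   [R5 at 1.1]
3. g(p(p(b)), p(f(c, c)))  →  g(p(p(b)), p(p(c)))   [R5 at 2.1]
4. g(p(p(b)), p(p(c)))  →  q(c)   [R7 at ε]
5. q(c)  →  p(c)   [R6 at ε]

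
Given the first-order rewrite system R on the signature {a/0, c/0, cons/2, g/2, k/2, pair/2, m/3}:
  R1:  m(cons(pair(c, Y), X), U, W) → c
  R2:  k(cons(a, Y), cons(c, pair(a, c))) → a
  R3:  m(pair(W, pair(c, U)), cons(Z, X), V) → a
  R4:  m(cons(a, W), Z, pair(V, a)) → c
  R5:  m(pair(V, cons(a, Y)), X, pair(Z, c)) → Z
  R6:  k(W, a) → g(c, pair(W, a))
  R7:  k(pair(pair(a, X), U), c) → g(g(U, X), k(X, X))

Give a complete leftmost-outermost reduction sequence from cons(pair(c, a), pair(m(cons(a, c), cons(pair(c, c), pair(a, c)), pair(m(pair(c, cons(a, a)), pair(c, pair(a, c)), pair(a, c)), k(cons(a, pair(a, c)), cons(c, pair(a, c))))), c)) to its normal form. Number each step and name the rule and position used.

1. cons(pair(c, a), pair(m(cons(a, c), cons(pair(c, c), pair(a, c)), pair(m(pair(c, cons(a, a)), pair(c, pair(a, c)), pair(a, c)), k(cons(a, pair(a, c)), cons(c, pair(a, c))))), c))  →  cons(pair(c, a), pair(m(cons(a, c), cons(pair(c, c), pair(a, c)), pair(a, k(cons(a, pair(a, c)), cons(c, pair(a, c))))), c))   [R5 at 2.1.3.1]
2. cons(pair(c, a), pair(m(cons(a, c), cons(pair(c, c), pair(a, c)), pair(a, k(cons(a, pair(a, c)), cons(c, pair(a, c))))), c))  →  cons(pair(c, a), pair(m(cons(a, c), cons(pair(c, c), pair(a, c)), pair(a, a)), c))   [R2 at 2.1.3.2]
3. cons(pair(c, a), pair(m(cons(a, c), cons(pair(c, c), pair(a, c)), pair(a, a)), c))  →  cons(pair(c, a), pair(c, c))   [R4 at 2.1]

cons(pair(c, a), pair(c, c))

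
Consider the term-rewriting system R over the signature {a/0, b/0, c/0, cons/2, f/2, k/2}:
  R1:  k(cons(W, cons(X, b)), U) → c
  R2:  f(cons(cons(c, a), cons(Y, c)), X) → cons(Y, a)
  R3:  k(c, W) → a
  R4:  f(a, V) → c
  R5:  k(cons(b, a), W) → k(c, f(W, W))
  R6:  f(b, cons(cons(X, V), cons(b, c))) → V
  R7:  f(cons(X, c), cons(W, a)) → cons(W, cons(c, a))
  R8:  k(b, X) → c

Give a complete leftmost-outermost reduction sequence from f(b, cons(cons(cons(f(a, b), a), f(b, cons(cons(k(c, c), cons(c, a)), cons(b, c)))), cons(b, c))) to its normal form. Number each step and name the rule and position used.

1. f(b, cons(cons(cons(f(a, b), a), f(b, cons(cons(k(c, c), cons(c, a)), cons(b, c)))), cons(b, c)))  →  f(b, cons(cons(k(c, c), cons(c, a)), cons(b, c)))   [R6 at ε]
2. f(b, cons(cons(k(c, c), cons(c, a)), cons(b, c)))  →  cons(c, a)   [R6 at ε]

cons(c, a)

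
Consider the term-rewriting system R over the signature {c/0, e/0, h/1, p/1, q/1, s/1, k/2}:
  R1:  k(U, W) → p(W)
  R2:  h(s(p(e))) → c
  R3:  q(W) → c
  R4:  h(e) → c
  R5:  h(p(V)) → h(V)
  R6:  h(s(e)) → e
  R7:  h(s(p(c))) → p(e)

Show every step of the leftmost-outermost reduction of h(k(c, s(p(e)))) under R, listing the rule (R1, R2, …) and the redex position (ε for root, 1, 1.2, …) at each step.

1. h(k(c, s(p(e))))  →  h(p(s(p(e))))   [R1 at 1]
2. h(p(s(p(e))))  →  h(s(p(e)))   [R5 at ε]
3. h(s(p(e)))  →  c   [R2 at ε]

c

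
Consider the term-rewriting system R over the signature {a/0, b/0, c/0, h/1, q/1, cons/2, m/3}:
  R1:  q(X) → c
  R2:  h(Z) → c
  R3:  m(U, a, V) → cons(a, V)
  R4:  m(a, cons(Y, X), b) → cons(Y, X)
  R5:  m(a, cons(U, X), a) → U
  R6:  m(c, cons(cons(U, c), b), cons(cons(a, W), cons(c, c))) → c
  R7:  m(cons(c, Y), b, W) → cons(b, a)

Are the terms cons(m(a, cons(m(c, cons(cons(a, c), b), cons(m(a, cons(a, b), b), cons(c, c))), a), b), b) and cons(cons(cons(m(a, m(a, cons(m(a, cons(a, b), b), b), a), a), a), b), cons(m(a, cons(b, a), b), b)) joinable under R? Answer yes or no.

no — NF(t₁) = cons(cons(c, a), b), NF(t₂) = cons(cons(cons(a, a), b), cons(cons(b, a), b))

Reduce t₁ = cons(m(a, cons(m(c, cons(cons(a, c), b), cons(m(a, cons(a, b), b), cons(c, c))), a), b), b):
1. cons(m(a, cons(m(c, cons(cons(a, c), b), cons(m(a, cons(a, b), b), cons(c, c))), a), b), b)  →  cons(cons(m(c, cons(cons(a, c), b), cons(m(a, cons(a, b), b), cons(c, c))), a), b)   [R4 at 1]
2. cons(cons(m(c, cons(cons(a, c), b), cons(m(a, cons(a, b), b), cons(c, c))), a), b)  →  cons(cons(m(c, cons(cons(a, c), b), cons(cons(a, b), cons(c, c))), a), b)   [R4 at 1.1.3.1]
3. cons(cons(m(c, cons(cons(a, c), b), cons(cons(a, b), cons(c, c))), a), b)  →  cons(cons(c, a), b)   [R6 at 1.1]

Reduce t₂ = cons(cons(cons(m(a, m(a, cons(m(a, cons(a, b), b), b), a), a), a), b), cons(m(a, cons(b, a), b), b)):
1. cons(cons(cons(m(a, m(a, cons(m(a, cons(a, b), b), b), a), a), a), b), cons(m(a, cons(b, a), b), b))  →  cons(cons(cons(m(a, m(a, cons(a, b), b), a), a), b), cons(m(a, cons(b, a), b), b))   [R5 at 1.1.1.2]
2. cons(cons(cons(m(a, m(a, cons(a, b), b), a), a), b), cons(m(a, cons(b, a), b), b))  →  cons(cons(cons(m(a, cons(a, b), a), a), b), cons(m(a, cons(b, a), b), b))   [R4 at 1.1.1.2]
3. cons(cons(cons(m(a, cons(a, b), a), a), b), cons(m(a, cons(b, a), b), b))  →  cons(cons(cons(a, a), b), cons(m(a, cons(b, a), b), b))   [R5 at 1.1.1]
4. cons(cons(cons(a, a), b), cons(m(a, cons(b, a), b), b))  →  cons(cons(cons(a, a), b), cons(cons(b, a), b))   [R4 at 2.1]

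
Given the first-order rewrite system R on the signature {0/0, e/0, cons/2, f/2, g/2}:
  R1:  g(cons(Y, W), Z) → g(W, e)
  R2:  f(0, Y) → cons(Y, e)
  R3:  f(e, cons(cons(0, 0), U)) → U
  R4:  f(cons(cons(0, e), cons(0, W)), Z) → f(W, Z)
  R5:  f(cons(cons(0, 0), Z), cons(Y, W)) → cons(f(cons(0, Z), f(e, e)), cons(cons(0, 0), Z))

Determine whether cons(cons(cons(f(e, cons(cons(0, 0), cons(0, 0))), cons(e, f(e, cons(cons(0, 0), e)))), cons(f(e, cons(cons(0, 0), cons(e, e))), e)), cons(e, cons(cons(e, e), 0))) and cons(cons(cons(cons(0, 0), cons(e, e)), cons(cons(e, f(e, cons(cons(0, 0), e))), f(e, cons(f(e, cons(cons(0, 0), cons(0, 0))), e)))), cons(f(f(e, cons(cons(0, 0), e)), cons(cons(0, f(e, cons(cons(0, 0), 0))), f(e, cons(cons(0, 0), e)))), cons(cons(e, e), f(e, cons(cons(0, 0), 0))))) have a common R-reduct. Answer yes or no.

yes — NF(t₁) = cons(cons(cons(cons(0, 0), cons(e, e)), cons(cons(e, e), e)), cons(e, cons(cons(e, e), 0))), NF(t₂) = cons(cons(cons(cons(0, 0), cons(e, e)), cons(cons(e, e), e)), cons(e, cons(cons(e, e), 0)))

Reduce t₁ = cons(cons(cons(f(e, cons(cons(0, 0), cons(0, 0))), cons(e, f(e, cons(cons(0, 0), e)))), cons(f(e, cons(cons(0, 0), cons(e, e))), e)), cons(e, cons(cons(e, e), 0))):
1. cons(cons(cons(f(e, cons(cons(0, 0), cons(0, 0))), cons(e, f(e, cons(cons(0, 0), e)))), cons(f(e, cons(cons(0, 0), cons(e, e))), e)), cons(e, cons(cons(e, e), 0)))  →  cons(cons(cons(cons(0, 0), cons(e, f(e, cons(cons(0, 0), e)))), cons(f(e, cons(cons(0, 0), cons(e, e))), e)), cons(e, cons(cons(e, e), 0)))   [R3 at 1.1.1]
2. cons(cons(cons(cons(0, 0), cons(e, f(e, cons(cons(0, 0), e)))), cons(f(e, cons(cons(0, 0), cons(e, e))), e)), cons(e, cons(cons(e, e), 0)))  →  cons(cons(cons(cons(0, 0), cons(e, e)), cons(f(e, cons(cons(0, 0), cons(e, e))), e)), cons(e, cons(cons(e, e), 0)))   [R3 at 1.1.2.2]
3. cons(cons(cons(cons(0, 0), cons(e, e)), cons(f(e, cons(cons(0, 0), cons(e, e))), e)), cons(e, cons(cons(e, e), 0)))  →  cons(cons(cons(cons(0, 0), cons(e, e)), cons(cons(e, e), e)), cons(e, cons(cons(e, e), 0)))   [R3 at 1.2.1]

Reduce t₂ = cons(cons(cons(cons(0, 0), cons(e, e)), cons(cons(e, f(e, cons(cons(0, 0), e))), f(e, cons(f(e, cons(cons(0, 0), cons(0, 0))), e)))), cons(f(f(e, cons(cons(0, 0), e)), cons(cons(0, f(e, cons(cons(0, 0), 0))), f(e, cons(cons(0, 0), e)))), cons(cons(e, e), f(e, cons(cons(0, 0), 0))))):
1. cons(cons(cons(cons(0, 0), cons(e, e)), cons(cons(e, f(e, cons(cons(0, 0), e))), f(e, cons(f(e, cons(cons(0, 0), cons(0, 0))), e)))), cons(f(f(e, cons(cons(0, 0), e)), cons(cons(0, f(e, cons(cons(0, 0), 0))), f(e, cons(cons(0, 0), e)))), cons(cons(e, e), f(e, cons(cons(0, 0), 0)))))  →  cons(cons(cons(cons(0, 0), cons(e, e)), cons(cons(e, e), f(e, cons(f(e, cons(cons(0, 0), cons(0, 0))), e)))), cons(f(f(e, cons(cons(0, 0), e)), cons(cons(0, f(e, cons(cons(0, 0), 0))), f(e, cons(cons(0, 0), e)))), cons(cons(e, e), f(e, cons(cons(0, 0), 0)))))   [R3 at 1.2.1.2]
2. cons(cons(cons(cons(0, 0), cons(e, e)), cons(cons(e, e), f(e, cons(f(e, cons(cons(0, 0), cons(0, 0))), e)))), cons(f(f(e, cons(cons(0, 0), e)), cons(cons(0, f(e, cons(cons(0, 0), 0))), f(e, cons(cons(0, 0), e)))), cons(cons(e, e), f(e, cons(cons(0, 0), 0)))))  →  cons(cons(cons(cons(0, 0), cons(e, e)), cons(cons(e, e), f(e, cons(cons(0, 0), e)))), cons(f(f(e, cons(cons(0, 0), e)), cons(cons(0, f(e, cons(cons(0, 0), 0))), f(e, cons(cons(0, 0), e)))), cons(cons(e, e), f(e, cons(cons(0, 0), 0)))))   [R3 at 1.2.2.2.1]
3. cons(cons(cons(cons(0, 0), cons(e, e)), cons(cons(e, e), f(e, cons(cons(0, 0), e)))), cons(f(f(e, cons(cons(0, 0), e)), cons(cons(0, f(e, cons(cons(0, 0), 0))), f(e, cons(cons(0, 0), e)))), cons(cons(e, e), f(e, cons(cons(0, 0), 0)))))  →  cons(cons(cons(cons(0, 0), cons(e, e)), cons(cons(e, e), e)), cons(f(f(e, cons(cons(0, 0), e)), cons(cons(0, f(e, cons(cons(0, 0), 0))), f(e, cons(cons(0, 0), e)))), cons(cons(e, e), f(e, cons(cons(0, 0), 0)))))   [R3 at 1.2.2]
4. cons(cons(cons(cons(0, 0), cons(e, e)), cons(cons(e, e), e)), cons(f(f(e, cons(cons(0, 0), e)), cons(cons(0, f(e, cons(cons(0, 0), 0))), f(e, cons(cons(0, 0), e)))), cons(cons(e, e), f(e, cons(cons(0, 0), 0)))))  →  cons(cons(cons(cons(0, 0), cons(e, e)), cons(cons(e, e), e)), cons(f(e, cons(cons(0, f(e, cons(cons(0, 0), 0))), f(e, cons(cons(0, 0), e)))), cons(cons(e, e), f(e, cons(cons(0, 0), 0)))))   [R3 at 2.1.1]
5. cons(cons(cons(cons(0, 0), cons(e, e)), cons(cons(e, e), e)), cons(f(e, cons(cons(0, f(e, cons(cons(0, 0), 0))), f(e, cons(cons(0, 0), e)))), cons(cons(e, e), f(e, cons(cons(0, 0), 0)))))  →  cons(cons(cons(cons(0, 0), cons(e, e)), cons(cons(e, e), e)), cons(f(e, cons(cons(0, 0), f(e, cons(cons(0, 0), e)))), cons(cons(e, e), f(e, cons(cons(0, 0), 0)))))   [R3 at 2.1.2.1.2]
6. cons(cons(cons(cons(0, 0), cons(e, e)), cons(cons(e, e), e)), cons(f(e, cons(cons(0, 0), f(e, cons(cons(0, 0), e)))), cons(cons(e, e), f(e, cons(cons(0, 0), 0)))))  →  cons(cons(cons(cons(0, 0), cons(e, e)), cons(cons(e, e), e)), cons(f(e, cons(cons(0, 0), e)), cons(cons(e, e), f(e, cons(cons(0, 0), 0)))))   [R3 at 2.1]
7. cons(cons(cons(cons(0, 0), cons(e, e)), cons(cons(e, e), e)), cons(f(e, cons(cons(0, 0), e)), cons(cons(e, e), f(e, cons(cons(0, 0), 0)))))  →  cons(cons(cons(cons(0, 0), cons(e, e)), cons(cons(e, e), e)), cons(e, cons(cons(e, e), f(e, cons(cons(0, 0), 0)))))   [R3 at 2.1]
8. cons(cons(cons(cons(0, 0), cons(e, e)), cons(cons(e, e), e)), cons(e, cons(cons(e, e), f(e, cons(cons(0, 0), 0)))))  →  cons(cons(cons(cons(0, 0), cons(e, e)), cons(cons(e, e), e)), cons(e, cons(cons(e, e), 0)))   [R3 at 2.2.2]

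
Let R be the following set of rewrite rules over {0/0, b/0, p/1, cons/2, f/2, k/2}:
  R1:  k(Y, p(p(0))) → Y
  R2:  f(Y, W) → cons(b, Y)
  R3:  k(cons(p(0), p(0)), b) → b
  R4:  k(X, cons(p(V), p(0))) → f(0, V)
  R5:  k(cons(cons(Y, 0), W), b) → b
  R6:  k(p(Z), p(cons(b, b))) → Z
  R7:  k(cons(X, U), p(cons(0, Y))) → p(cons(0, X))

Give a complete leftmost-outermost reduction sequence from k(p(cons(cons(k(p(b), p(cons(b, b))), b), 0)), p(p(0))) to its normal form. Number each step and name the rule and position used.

1. k(p(cons(cons(k(p(b), p(cons(b, b))), b), 0)), p(p(0)))  →  p(cons(cons(k(p(b), p(cons(b, b))), b), 0))   [R1 at ε]
2. p(cons(cons(k(p(b), p(cons(b, b))), b), 0))  →  p(cons(cons(b, b), 0))   [R6 at 1.1.1]

p(cons(cons(b, b), 0))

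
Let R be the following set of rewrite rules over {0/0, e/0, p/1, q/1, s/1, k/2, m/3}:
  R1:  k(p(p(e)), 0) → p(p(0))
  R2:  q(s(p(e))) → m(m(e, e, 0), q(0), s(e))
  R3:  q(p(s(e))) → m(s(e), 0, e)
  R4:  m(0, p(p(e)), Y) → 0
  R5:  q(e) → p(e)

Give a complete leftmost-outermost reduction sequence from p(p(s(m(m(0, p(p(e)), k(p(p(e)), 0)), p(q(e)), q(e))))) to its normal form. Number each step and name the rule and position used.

p(p(s(0)))

1. p(p(s(m(m(0, p(p(e)), k(p(p(e)), 0)), p(q(e)), q(e)))))  →  p(p(s(m(0, p(q(e)), q(e)))))   [R4 at 1.1.1.1]
2. p(p(s(m(0, p(q(e)), q(e)))))  →  p(p(s(m(0, p(p(e)), q(e)))))   [R5 at 1.1.1.2.1]
3. p(p(s(m(0, p(p(e)), q(e)))))  →  p(p(s(0)))   [R4 at 1.1.1]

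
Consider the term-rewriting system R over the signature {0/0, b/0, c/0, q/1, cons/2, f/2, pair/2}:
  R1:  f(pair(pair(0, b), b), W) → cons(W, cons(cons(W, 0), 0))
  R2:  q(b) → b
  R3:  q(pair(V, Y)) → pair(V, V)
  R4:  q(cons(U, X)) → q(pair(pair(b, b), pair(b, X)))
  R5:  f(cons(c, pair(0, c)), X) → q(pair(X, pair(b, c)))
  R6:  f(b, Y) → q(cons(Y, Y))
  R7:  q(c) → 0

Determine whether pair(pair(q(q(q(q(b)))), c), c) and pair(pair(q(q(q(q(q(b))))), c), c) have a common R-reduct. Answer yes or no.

yes — NF(t₁) = pair(pair(b, c), c), NF(t₂) = pair(pair(b, c), c)

Reduce t₁ = pair(pair(q(q(q(q(b)))), c), c):
1. pair(pair(q(q(q(q(b)))), c), c)  →  pair(pair(q(q(q(b))), c), c)   [R2 at 1.1.1.1.1]
2. pair(pair(q(q(q(b))), c), c)  →  pair(pair(q(q(b)), c), c)   [R2 at 1.1.1.1]
3. pair(pair(q(q(b)), c), c)  →  pair(pair(q(b), c), c)   [R2 at 1.1.1]
4. pair(pair(q(b), c), c)  →  pair(pair(b, c), c)   [R2 at 1.1]

Reduce t₂ = pair(pair(q(q(q(q(q(b))))), c), c):
1. pair(pair(q(q(q(q(q(b))))), c), c)  →  pair(pair(q(q(q(q(b)))), c), c)   [R2 at 1.1.1.1.1.1]
2. pair(pair(q(q(q(q(b)))), c), c)  →  pair(pair(q(q(q(b))), c), c)   [R2 at 1.1.1.1.1]
3. pair(pair(q(q(q(b))), c), c)  →  pair(pair(q(q(b)), c), c)   [R2 at 1.1.1.1]
4. pair(pair(q(q(b)), c), c)  →  pair(pair(q(b), c), c)   [R2 at 1.1.1]
5. pair(pair(q(b), c), c)  →  pair(pair(b, c), c)   [R2 at 1.1]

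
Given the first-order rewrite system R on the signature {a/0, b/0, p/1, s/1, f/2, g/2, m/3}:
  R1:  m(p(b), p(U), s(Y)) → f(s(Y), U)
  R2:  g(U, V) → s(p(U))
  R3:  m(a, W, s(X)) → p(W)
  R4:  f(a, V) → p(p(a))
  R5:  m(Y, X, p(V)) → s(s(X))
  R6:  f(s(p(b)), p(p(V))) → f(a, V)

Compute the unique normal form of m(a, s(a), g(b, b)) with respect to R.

1. m(a, s(a), g(b, b))  →  m(a, s(a), s(p(b)))   [R2 at 3]
2. m(a, s(a), s(p(b)))  →  p(s(a))   [R3 at ε]

p(s(a))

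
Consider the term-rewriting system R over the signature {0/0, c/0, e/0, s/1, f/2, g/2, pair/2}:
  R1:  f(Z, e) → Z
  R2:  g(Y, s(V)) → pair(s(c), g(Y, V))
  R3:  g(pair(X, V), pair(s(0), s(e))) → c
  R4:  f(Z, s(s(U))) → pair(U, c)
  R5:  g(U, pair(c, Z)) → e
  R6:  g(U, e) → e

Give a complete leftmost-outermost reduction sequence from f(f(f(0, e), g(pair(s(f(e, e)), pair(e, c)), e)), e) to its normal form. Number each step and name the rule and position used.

0

1. f(f(f(0, e), g(pair(s(f(e, e)), pair(e, c)), e)), e)  →  f(f(0, e), g(pair(s(f(e, e)), pair(e, c)), e))   [R1 at ε]
2. f(f(0, e), g(pair(s(f(e, e)), pair(e, c)), e))  →  f(0, g(pair(s(f(e, e)), pair(e, c)), e))   [R1 at 1]
3. f(0, g(pair(s(f(e, e)), pair(e, c)), e))  →  f(0, e)   [R6 at 2]
4. f(0, e)  →  0   [R1 at ε]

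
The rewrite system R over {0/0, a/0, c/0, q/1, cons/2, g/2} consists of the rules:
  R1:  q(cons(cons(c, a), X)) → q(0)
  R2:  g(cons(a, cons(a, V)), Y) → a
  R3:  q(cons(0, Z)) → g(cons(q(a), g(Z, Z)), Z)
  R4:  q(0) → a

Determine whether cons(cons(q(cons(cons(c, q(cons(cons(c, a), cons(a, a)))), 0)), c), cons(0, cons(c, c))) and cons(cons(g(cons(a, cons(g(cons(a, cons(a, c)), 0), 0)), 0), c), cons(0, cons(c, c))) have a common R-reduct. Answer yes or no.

yes — NF(t₁) = cons(cons(a, c), cons(0, cons(c, c))), NF(t₂) = cons(cons(a, c), cons(0, cons(c, c)))

Reduce t₁ = cons(cons(q(cons(cons(c, q(cons(cons(c, a), cons(a, a)))), 0)), c), cons(0, cons(c, c))):
1. cons(cons(q(cons(cons(c, q(cons(cons(c, a), cons(a, a)))), 0)), c), cons(0, cons(c, c)))  →  cons(cons(q(cons(cons(c, q(0)), 0)), c), cons(0, cons(c, c)))   [R1 at 1.1.1.1.2]
2. cons(cons(q(cons(cons(c, q(0)), 0)), c), cons(0, cons(c, c)))  →  cons(cons(q(cons(cons(c, a), 0)), c), cons(0, cons(c, c)))   [R4 at 1.1.1.1.2]
3. cons(cons(q(cons(cons(c, a), 0)), c), cons(0, cons(c, c)))  →  cons(cons(q(0), c), cons(0, cons(c, c)))   [R1 at 1.1]
4. cons(cons(q(0), c), cons(0, cons(c, c)))  →  cons(cons(a, c), cons(0, cons(c, c)))   [R4 at 1.1]

Reduce t₂ = cons(cons(g(cons(a, cons(g(cons(a, cons(a, c)), 0), 0)), 0), c), cons(0, cons(c, c))):
1. cons(cons(g(cons(a, cons(g(cons(a, cons(a, c)), 0), 0)), 0), c), cons(0, cons(c, c)))  →  cons(cons(g(cons(a, cons(a, 0)), 0), c), cons(0, cons(c, c)))   [R2 at 1.1.1.2.1]
2. cons(cons(g(cons(a, cons(a, 0)), 0), c), cons(0, cons(c, c)))  →  cons(cons(a, c), cons(0, cons(c, c)))   [R2 at 1.1]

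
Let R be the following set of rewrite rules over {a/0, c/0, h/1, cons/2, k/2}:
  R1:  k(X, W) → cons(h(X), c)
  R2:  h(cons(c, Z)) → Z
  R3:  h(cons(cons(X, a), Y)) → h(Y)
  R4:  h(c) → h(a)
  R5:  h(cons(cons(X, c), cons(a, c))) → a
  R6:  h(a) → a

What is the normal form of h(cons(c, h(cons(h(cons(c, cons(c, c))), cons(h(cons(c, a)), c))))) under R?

a

1. h(cons(c, h(cons(h(cons(c, cons(c, c))), cons(h(cons(c, a)), c)))))  →  h(cons(h(cons(c, cons(c, c))), cons(h(cons(c, a)), c)))   [R2 at ε]
2. h(cons(h(cons(c, cons(c, c))), cons(h(cons(c, a)), c)))  →  h(cons(cons(c, c), cons(h(cons(c, a)), c)))   [R2 at 1.1]
3. h(cons(cons(c, c), cons(h(cons(c, a)), c)))  →  h(cons(cons(c, c), cons(a, c)))   [R2 at 1.2.1]
4. h(cons(cons(c, c), cons(a, c)))  →  a   [R5 at ε]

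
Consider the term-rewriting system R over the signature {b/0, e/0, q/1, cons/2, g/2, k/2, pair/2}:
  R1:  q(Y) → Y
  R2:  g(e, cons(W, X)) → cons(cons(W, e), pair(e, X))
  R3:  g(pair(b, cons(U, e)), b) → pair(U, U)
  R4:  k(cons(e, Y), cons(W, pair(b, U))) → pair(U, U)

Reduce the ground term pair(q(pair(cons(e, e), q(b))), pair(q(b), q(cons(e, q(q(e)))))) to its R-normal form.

1. pair(q(pair(cons(e, e), q(b))), pair(q(b), q(cons(e, q(q(e))))))  →  pair(pair(cons(e, e), q(b)), pair(q(b), q(cons(e, q(q(e))))))   [R1 at 1]
2. pair(pair(cons(e, e), q(b)), pair(q(b), q(cons(e, q(q(e))))))  →  pair(pair(cons(e, e), b), pair(q(b), q(cons(e, q(q(e))))))   [R1 at 1.2]
3. pair(pair(cons(e, e), b), pair(q(b), q(cons(e, q(q(e))))))  →  pair(pair(cons(e, e), b), pair(b, q(cons(e, q(q(e))))))   [R1 at 2.1]
4. pair(pair(cons(e, e), b), pair(b, q(cons(e, q(q(e))))))  →  pair(pair(cons(e, e), b), pair(b, cons(e, q(q(e)))))   [R1 at 2.2]
5. pair(pair(cons(e, e), b), pair(b, cons(e, q(q(e)))))  →  pair(pair(cons(e, e), b), pair(b, cons(e, q(e))))   [R1 at 2.2.2]
6. pair(pair(cons(e, e), b), pair(b, cons(e, q(e))))  →  pair(pair(cons(e, e), b), pair(b, cons(e, e)))   [R1 at 2.2.2]

pair(pair(cons(e, e), b), pair(b, cons(e, e)))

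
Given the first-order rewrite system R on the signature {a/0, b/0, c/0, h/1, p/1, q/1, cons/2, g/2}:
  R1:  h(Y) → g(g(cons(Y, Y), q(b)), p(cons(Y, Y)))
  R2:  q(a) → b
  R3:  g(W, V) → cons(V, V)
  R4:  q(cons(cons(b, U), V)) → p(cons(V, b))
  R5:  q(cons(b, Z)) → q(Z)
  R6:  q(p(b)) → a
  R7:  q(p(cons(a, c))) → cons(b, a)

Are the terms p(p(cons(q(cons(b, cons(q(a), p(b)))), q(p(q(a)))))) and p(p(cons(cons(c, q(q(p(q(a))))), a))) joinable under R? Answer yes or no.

Reduce t₁ = p(p(cons(q(cons(b, cons(q(a), p(b)))), q(p(q(a)))))):
1. p(p(cons(q(cons(b, cons(q(a), p(b)))), q(p(q(a))))))  →  p(p(cons(q(cons(q(a), p(b))), q(p(q(a))))))   [R5 at 1.1.1]
2. p(p(cons(q(cons(q(a), p(b))), q(p(q(a))))))  →  p(p(cons(q(cons(b, p(b))), q(p(q(a))))))   [R2 at 1.1.1.1.1]
3. p(p(cons(q(cons(b, p(b))), q(p(q(a))))))  →  p(p(cons(q(p(b)), q(p(q(a))))))   [R5 at 1.1.1]
4. p(p(cons(q(p(b)), q(p(q(a))))))  →  p(p(cons(a, q(p(q(a))))))   [R6 at 1.1.1]
5. p(p(cons(a, q(p(q(a))))))  →  p(p(cons(a, q(p(b)))))   [R2 at 1.1.2.1.1]
6. p(p(cons(a, q(p(b)))))  →  p(p(cons(a, a)))   [R6 at 1.1.2]

Reduce t₂ = p(p(cons(cons(c, q(q(p(q(a))))), a))):
1. p(p(cons(cons(c, q(q(p(q(a))))), a)))  →  p(p(cons(cons(c, q(q(p(b)))), a)))   [R2 at 1.1.1.2.1.1.1]
2. p(p(cons(cons(c, q(q(p(b)))), a)))  →  p(p(cons(cons(c, q(a)), a)))   [R6 at 1.1.1.2.1]
3. p(p(cons(cons(c, q(a)), a)))  →  p(p(cons(cons(c, b), a)))   [R2 at 1.1.1.2]

no — NF(t₁) = p(p(cons(a, a))), NF(t₂) = p(p(cons(cons(c, b), a)))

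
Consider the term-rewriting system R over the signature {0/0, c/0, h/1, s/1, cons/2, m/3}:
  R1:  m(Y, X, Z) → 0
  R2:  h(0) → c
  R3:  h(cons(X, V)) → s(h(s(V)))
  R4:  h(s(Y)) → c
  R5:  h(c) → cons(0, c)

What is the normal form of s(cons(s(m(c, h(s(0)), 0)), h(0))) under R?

s(cons(s(0), c))

1. s(cons(s(m(c, h(s(0)), 0)), h(0)))  →  s(cons(s(0), h(0)))   [R1 at 1.1.1]
2. s(cons(s(0), h(0)))  →  s(cons(s(0), c))   [R2 at 1.2]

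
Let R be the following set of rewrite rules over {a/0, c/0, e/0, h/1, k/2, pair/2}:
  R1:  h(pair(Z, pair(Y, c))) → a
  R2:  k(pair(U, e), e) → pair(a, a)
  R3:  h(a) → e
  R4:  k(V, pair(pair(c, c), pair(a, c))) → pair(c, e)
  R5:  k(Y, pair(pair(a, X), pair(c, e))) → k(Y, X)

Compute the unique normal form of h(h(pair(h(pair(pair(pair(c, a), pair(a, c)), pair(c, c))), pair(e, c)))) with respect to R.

1. h(h(pair(h(pair(pair(pair(c, a), pair(a, c)), pair(c, c))), pair(e, c))))  →  h(a)   [R1 at 1]
2. h(a)  →  e   [R3 at ε]

e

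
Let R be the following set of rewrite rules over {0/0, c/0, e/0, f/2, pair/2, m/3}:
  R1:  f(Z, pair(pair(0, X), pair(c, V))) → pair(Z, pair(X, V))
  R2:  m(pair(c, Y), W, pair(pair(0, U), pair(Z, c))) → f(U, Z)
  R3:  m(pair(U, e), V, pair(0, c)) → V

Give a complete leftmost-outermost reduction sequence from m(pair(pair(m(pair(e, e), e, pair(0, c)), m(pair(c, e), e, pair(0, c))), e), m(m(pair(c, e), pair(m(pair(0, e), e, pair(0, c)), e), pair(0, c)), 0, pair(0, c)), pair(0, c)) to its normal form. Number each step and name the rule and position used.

0

1. m(pair(pair(m(pair(e, e), e, pair(0, c)), m(pair(c, e), e, pair(0, c))), e), m(m(pair(c, e), pair(m(pair(0, e), e, pair(0, c)), e), pair(0, c)), 0, pair(0, c)), pair(0, c))  →  m(m(pair(c, e), pair(m(pair(0, e), e, pair(0, c)), e), pair(0, c)), 0, pair(0, c))   [R3 at ε]
2. m(m(pair(c, e), pair(m(pair(0, e), e, pair(0, c)), e), pair(0, c)), 0, pair(0, c))  →  m(pair(m(pair(0, e), e, pair(0, c)), e), 0, pair(0, c))   [R3 at 1]
3. m(pair(m(pair(0, e), e, pair(0, c)), e), 0, pair(0, c))  →  0   [R3 at ε]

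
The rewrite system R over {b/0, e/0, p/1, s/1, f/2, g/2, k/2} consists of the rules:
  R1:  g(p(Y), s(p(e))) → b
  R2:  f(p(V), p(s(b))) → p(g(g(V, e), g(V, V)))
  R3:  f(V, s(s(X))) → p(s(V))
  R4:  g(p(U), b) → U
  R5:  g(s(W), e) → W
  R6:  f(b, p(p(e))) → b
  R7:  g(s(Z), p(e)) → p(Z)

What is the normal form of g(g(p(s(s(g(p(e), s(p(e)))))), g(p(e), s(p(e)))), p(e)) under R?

p(s(b))

1. g(g(p(s(s(g(p(e), s(p(e)))))), g(p(e), s(p(e)))), p(e))  →  g(g(p(s(s(b))), g(p(e), s(p(e)))), p(e))   [R1 at 1.1.1.1.1]
2. g(g(p(s(s(b))), g(p(e), s(p(e)))), p(e))  →  g(g(p(s(s(b))), b), p(e))   [R1 at 1.2]
3. g(g(p(s(s(b))), b), p(e))  →  g(s(s(b)), p(e))   [R4 at 1]
4. g(s(s(b)), p(e))  →  p(s(b))   [R7 at ε]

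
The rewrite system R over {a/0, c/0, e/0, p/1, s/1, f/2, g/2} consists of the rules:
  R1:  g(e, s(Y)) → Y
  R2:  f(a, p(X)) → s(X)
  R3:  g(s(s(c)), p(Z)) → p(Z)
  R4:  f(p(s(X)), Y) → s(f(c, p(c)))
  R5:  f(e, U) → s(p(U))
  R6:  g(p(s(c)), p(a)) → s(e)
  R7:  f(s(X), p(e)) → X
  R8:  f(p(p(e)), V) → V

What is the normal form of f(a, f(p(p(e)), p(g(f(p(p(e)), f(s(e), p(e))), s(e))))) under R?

s(e)

1. f(a, f(p(p(e)), p(g(f(p(p(e)), f(s(e), p(e))), s(e)))))  →  f(a, p(g(f(p(p(e)), f(s(e), p(e))), s(e))))   [R8 at 2]
2. f(a, p(g(f(p(p(e)), f(s(e), p(e))), s(e))))  →  s(g(f(p(p(e)), f(s(e), p(e))), s(e)))   [R2 at ε]
3. s(g(f(p(p(e)), f(s(e), p(e))), s(e)))  →  s(g(f(s(e), p(e)), s(e)))   [R8 at 1.1]
4. s(g(f(s(e), p(e)), s(e)))  →  s(g(e, s(e)))   [R7 at 1.1]
5. s(g(e, s(e)))  →  s(e)   [R1 at 1]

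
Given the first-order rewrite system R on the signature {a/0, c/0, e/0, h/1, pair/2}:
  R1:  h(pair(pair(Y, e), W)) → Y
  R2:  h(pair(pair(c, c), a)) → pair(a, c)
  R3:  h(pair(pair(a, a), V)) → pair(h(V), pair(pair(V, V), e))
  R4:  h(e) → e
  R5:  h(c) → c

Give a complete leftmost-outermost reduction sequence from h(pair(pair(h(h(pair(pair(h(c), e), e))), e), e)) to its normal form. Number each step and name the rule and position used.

c

1. h(pair(pair(h(h(pair(pair(h(c), e), e))), e), e))  →  h(h(pair(pair(h(c), e), e)))   [R1 at ε]
2. h(h(pair(pair(h(c), e), e)))  →  h(h(c))   [R1 at 1]
3. h(h(c))  →  h(c)   [R5 at 1]
4. h(c)  →  c   [R5 at ε]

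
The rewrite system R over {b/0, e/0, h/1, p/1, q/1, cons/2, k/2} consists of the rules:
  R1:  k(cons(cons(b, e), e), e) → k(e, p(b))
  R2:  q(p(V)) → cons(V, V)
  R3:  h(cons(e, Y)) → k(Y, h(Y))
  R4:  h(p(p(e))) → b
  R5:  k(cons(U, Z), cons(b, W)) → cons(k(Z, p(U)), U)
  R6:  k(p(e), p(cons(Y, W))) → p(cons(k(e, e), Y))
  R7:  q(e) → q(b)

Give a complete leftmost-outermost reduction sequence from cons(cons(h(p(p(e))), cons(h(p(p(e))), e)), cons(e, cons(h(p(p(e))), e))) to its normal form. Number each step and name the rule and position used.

1. cons(cons(h(p(p(e))), cons(h(p(p(e))), e)), cons(e, cons(h(p(p(e))), e)))  →  cons(cons(b, cons(h(p(p(e))), e)), cons(e, cons(h(p(p(e))), e)))   [R4 at 1.1]
2. cons(cons(b, cons(h(p(p(e))), e)), cons(e, cons(h(p(p(e))), e)))  →  cons(cons(b, cons(b, e)), cons(e, cons(h(p(p(e))), e)))   [R4 at 1.2.1]
3. cons(cons(b, cons(b, e)), cons(e, cons(h(p(p(e))), e)))  →  cons(cons(b, cons(b, e)), cons(e, cons(b, e)))   [R4 at 2.2.1]

cons(cons(b, cons(b, e)), cons(e, cons(b, e)))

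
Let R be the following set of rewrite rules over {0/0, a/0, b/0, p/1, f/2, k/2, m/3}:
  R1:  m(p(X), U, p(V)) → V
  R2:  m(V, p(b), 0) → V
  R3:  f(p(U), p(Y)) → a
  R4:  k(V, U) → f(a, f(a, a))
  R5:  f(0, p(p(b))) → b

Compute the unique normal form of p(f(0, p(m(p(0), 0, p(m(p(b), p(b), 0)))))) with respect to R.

1. p(f(0, p(m(p(0), 0, p(m(p(b), p(b), 0))))))  →  p(f(0, p(m(p(b), p(b), 0))))   [R1 at 1.2.1]
2. p(f(0, p(m(p(b), p(b), 0))))  →  p(f(0, p(p(b))))   [R2 at 1.2.1]
3. p(f(0, p(p(b))))  →  p(b)   [R5 at 1]

p(b)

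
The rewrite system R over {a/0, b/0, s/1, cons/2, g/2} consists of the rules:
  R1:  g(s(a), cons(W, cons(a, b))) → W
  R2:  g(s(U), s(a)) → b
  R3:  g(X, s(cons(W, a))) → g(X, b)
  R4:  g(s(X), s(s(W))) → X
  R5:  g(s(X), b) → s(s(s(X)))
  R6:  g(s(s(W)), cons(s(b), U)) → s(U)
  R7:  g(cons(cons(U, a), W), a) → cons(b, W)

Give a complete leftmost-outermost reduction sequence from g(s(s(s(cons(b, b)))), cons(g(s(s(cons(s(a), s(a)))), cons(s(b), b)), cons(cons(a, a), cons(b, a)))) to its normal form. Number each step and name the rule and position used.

s(cons(cons(a, a), cons(b, a)))

1. g(s(s(s(cons(b, b)))), cons(g(s(s(cons(s(a), s(a)))), cons(s(b), b)), cons(cons(a, a), cons(b, a))))  →  g(s(s(s(cons(b, b)))), cons(s(b), cons(cons(a, a), cons(b, a))))   [R6 at 2.1]
2. g(s(s(s(cons(b, b)))), cons(s(b), cons(cons(a, a), cons(b, a))))  →  s(cons(cons(a, a), cons(b, a)))   [R6 at ε]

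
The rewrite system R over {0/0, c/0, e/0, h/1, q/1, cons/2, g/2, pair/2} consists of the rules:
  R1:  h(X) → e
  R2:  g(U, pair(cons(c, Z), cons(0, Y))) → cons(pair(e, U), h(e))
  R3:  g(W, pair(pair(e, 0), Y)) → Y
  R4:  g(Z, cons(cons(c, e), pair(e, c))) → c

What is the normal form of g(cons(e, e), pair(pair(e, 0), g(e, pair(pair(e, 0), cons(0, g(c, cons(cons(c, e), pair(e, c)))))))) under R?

1. g(cons(e, e), pair(pair(e, 0), g(e, pair(pair(e, 0), cons(0, g(c, cons(cons(c, e), pair(e, c))))))))  →  g(e, pair(pair(e, 0), cons(0, g(c, cons(cons(c, e), pair(e, c))))))   [R3 at ε]
2. g(e, pair(pair(e, 0), cons(0, g(c, cons(cons(c, e), pair(e, c))))))  →  cons(0, g(c, cons(cons(c, e), pair(e, c))))   [R3 at ε]
3. cons(0, g(c, cons(cons(c, e), pair(e, c))))  →  cons(0, c)   [R4 at 2]

cons(0, c)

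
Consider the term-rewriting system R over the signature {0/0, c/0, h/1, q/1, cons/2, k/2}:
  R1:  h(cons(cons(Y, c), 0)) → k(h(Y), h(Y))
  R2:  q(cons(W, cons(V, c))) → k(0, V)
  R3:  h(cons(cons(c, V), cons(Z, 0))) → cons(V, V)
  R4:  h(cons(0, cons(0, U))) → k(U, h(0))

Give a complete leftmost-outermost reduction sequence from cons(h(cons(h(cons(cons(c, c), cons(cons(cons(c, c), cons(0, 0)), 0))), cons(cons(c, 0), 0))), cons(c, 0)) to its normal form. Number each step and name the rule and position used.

cons(cons(c, c), cons(c, 0))

1. cons(h(cons(h(cons(cons(c, c), cons(cons(cons(c, c), cons(0, 0)), 0))), cons(cons(c, 0), 0))), cons(c, 0))  →  cons(h(cons(cons(c, c), cons(cons(c, 0), 0))), cons(c, 0))   [R3 at 1.1.1]
2. cons(h(cons(cons(c, c), cons(cons(c, 0), 0))), cons(c, 0))  →  cons(cons(c, c), cons(c, 0))   [R3 at 1]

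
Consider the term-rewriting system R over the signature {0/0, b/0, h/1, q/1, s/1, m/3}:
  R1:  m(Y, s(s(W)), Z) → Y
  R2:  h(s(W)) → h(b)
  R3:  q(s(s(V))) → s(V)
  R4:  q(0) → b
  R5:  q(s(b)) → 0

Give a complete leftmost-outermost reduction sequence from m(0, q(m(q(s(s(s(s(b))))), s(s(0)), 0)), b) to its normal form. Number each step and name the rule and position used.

1. m(0, q(m(q(s(s(s(s(b))))), s(s(0)), 0)), b)  →  m(0, q(q(s(s(s(s(b)))))), b)   [R1 at 2.1]
2. m(0, q(q(s(s(s(s(b)))))), b)  →  m(0, q(s(s(s(b)))), b)   [R3 at 2.1]
3. m(0, q(s(s(s(b)))), b)  →  m(0, s(s(b)), b)   [R3 at 2]
4. m(0, s(s(b)), b)  →  0   [R1 at ε]

0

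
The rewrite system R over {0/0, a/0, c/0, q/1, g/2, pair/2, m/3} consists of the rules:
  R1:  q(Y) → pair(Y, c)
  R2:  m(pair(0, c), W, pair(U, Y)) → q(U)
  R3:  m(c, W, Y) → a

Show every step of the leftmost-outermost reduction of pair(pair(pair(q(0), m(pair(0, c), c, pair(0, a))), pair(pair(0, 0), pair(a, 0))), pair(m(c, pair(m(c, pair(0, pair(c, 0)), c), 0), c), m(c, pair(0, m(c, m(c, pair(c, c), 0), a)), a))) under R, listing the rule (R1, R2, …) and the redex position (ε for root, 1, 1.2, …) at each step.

pair(pair(pair(pair(0, c), pair(0, c)), pair(pair(0, 0), pair(a, 0))), pair(a, a))

1. pair(pair(pair(q(0), m(pair(0, c), c, pair(0, a))), pair(pair(0, 0), pair(a, 0))), pair(m(c, pair(m(c, pair(0, pair(c, 0)), c), 0), c), m(c, pair(0, m(c, m(c, pair(c, c), 0), a)), a)))  →  pair(pair(pair(pair(0, c), m(pair(0, c), c, pair(0, a))), pair(pair(0, 0), pair(a, 0))), pair(m(c, pair(m(c, pair(0, pair(c, 0)), c), 0), c), m(c, pair(0, m(c, m(c, pair(c, c), 0), a)), a)))   [R1 at 1.1.1]
2. pair(pair(pair(pair(0, c), m(pair(0, c), c, pair(0, a))), pair(pair(0, 0), pair(a, 0))), pair(m(c, pair(m(c, pair(0, pair(c, 0)), c), 0), c), m(c, pair(0, m(c, m(c, pair(c, c), 0), a)), a)))  →  pair(pair(pair(pair(0, c), q(0)), pair(pair(0, 0), pair(a, 0))), pair(m(c, pair(m(c, pair(0, pair(c, 0)), c), 0), c), m(c, pair(0, m(c, m(c, pair(c, c), 0), a)), a)))   [R2 at 1.1.2]
3. pair(pair(pair(pair(0, c), q(0)), pair(pair(0, 0), pair(a, 0))), pair(m(c, pair(m(c, pair(0, pair(c, 0)), c), 0), c), m(c, pair(0, m(c, m(c, pair(c, c), 0), a)), a)))  →  pair(pair(pair(pair(0, c), pair(0, c)), pair(pair(0, 0), pair(a, 0))), pair(m(c, pair(m(c, pair(0, pair(c, 0)), c), 0), c), m(c, pair(0, m(c, m(c, pair(c, c), 0), a)), a)))   [R1 at 1.1.2]
4. pair(pair(pair(pair(0, c), pair(0, c)), pair(pair(0, 0), pair(a, 0))), pair(m(c, pair(m(c, pair(0, pair(c, 0)), c), 0), c), m(c, pair(0, m(c, m(c, pair(c, c), 0), a)), a)))  →  pair(pair(pair(pair(0, c), pair(0, c)), pair(pair(0, 0), pair(a, 0))), pair(a, m(c, pair(0, m(c, m(c, pair(c, c), 0), a)), a)))   [R3 at 2.1]
5. pair(pair(pair(pair(0, c), pair(0, c)), pair(pair(0, 0), pair(a, 0))), pair(a, m(c, pair(0, m(c, m(c, pair(c, c), 0), a)), a)))  →  pair(pair(pair(pair(0, c), pair(0, c)), pair(pair(0, 0), pair(a, 0))), pair(a, a))   [R3 at 2.2]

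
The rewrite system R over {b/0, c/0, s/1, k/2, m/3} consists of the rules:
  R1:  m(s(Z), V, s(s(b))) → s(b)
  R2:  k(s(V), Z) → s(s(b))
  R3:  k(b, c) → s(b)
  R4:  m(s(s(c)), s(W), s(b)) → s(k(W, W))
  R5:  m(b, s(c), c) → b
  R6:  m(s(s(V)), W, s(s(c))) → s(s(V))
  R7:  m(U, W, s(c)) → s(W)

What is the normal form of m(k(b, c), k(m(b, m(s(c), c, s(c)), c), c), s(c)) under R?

1. m(k(b, c), k(m(b, m(s(c), c, s(c)), c), c), s(c))  →  s(k(m(b, m(s(c), c, s(c)), c), c))   [R7 at ε]
2. s(k(m(b, m(s(c), c, s(c)), c), c))  →  s(k(m(b, s(c), c), c))   [R7 at 1.1.2]
3. s(k(m(b, s(c), c), c))  →  s(k(b, c))   [R5 at 1.1]
4. s(k(b, c))  →  s(s(b))   [R3 at 1]

s(s(b))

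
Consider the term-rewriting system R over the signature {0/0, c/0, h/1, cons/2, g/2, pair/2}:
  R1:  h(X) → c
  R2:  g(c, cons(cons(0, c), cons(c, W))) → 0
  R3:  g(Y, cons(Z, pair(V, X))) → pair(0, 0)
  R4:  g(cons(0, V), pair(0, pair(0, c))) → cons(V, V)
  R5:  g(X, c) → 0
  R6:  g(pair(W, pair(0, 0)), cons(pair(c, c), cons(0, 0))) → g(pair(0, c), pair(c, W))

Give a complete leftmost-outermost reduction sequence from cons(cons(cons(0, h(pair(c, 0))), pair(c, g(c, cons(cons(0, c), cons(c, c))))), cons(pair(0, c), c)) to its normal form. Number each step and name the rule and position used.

1. cons(cons(cons(0, h(pair(c, 0))), pair(c, g(c, cons(cons(0, c), cons(c, c))))), cons(pair(0, c), c))  →  cons(cons(cons(0, c), pair(c, g(c, cons(cons(0, c), cons(c, c))))), cons(pair(0, c), c))   [R1 at 1.1.2]
2. cons(cons(cons(0, c), pair(c, g(c, cons(cons(0, c), cons(c, c))))), cons(pair(0, c), c))  →  cons(cons(cons(0, c), pair(c, 0)), cons(pair(0, c), c))   [R2 at 1.2.2]

cons(cons(cons(0, c), pair(c, 0)), cons(pair(0, c), c))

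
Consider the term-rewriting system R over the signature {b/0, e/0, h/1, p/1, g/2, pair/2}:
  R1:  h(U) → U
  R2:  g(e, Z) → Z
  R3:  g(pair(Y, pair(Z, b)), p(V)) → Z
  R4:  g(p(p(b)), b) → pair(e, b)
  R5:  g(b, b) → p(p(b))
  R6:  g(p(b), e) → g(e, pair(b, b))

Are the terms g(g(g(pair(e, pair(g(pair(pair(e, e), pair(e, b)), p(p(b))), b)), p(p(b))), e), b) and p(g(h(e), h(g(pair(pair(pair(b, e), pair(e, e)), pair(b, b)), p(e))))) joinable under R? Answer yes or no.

Reduce t₁ = g(g(g(pair(e, pair(g(pair(pair(e, e), pair(e, b)), p(p(b))), b)), p(p(b))), e), b):
1. g(g(g(pair(e, pair(g(pair(pair(e, e), pair(e, b)), p(p(b))), b)), p(p(b))), e), b)  →  g(g(g(pair(pair(e, e), pair(e, b)), p(p(b))), e), b)   [R3 at 1.1]
2. g(g(g(pair(pair(e, e), pair(e, b)), p(p(b))), e), b)  →  g(g(e, e), b)   [R3 at 1.1]
3. g(g(e, e), b)  →  g(e, b)   [R2 at 1]
4. g(e, b)  →  b   [R2 at ε]

Reduce t₂ = p(g(h(e), h(g(pair(pair(pair(b, e), pair(e, e)), pair(b, b)), p(e))))):
1. p(g(h(e), h(g(pair(pair(pair(b, e), pair(e, e)), pair(b, b)), p(e)))))  →  p(g(e, h(g(pair(pair(pair(b, e), pair(e, e)), pair(b, b)), p(e)))))   [R1 at 1.1]
2. p(g(e, h(g(pair(pair(pair(b, e), pair(e, e)), pair(b, b)), p(e)))))  →  p(h(g(pair(pair(pair(b, e), pair(e, e)), pair(b, b)), p(e))))   [R2 at 1]
3. p(h(g(pair(pair(pair(b, e), pair(e, e)), pair(b, b)), p(e))))  →  p(g(pair(pair(pair(b, e), pair(e, e)), pair(b, b)), p(e)))   [R1 at 1]
4. p(g(pair(pair(pair(b, e), pair(e, e)), pair(b, b)), p(e)))  →  p(b)   [R3 at 1]

no — NF(t₁) = b, NF(t₂) = p(b)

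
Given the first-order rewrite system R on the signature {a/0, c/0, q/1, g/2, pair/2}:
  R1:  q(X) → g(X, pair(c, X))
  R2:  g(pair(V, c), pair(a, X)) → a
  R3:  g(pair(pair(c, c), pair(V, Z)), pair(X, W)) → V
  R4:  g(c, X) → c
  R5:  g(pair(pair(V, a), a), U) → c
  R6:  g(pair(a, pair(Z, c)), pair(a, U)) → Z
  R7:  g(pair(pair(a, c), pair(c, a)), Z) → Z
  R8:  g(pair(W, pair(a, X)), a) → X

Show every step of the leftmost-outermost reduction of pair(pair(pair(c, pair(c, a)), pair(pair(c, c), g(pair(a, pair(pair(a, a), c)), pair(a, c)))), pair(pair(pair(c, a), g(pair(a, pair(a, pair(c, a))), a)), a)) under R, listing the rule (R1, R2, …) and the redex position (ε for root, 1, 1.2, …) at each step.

pair(pair(pair(c, pair(c, a)), pair(pair(c, c), pair(a, a))), pair(pair(pair(c, a), pair(c, a)), a))

1. pair(pair(pair(c, pair(c, a)), pair(pair(c, c), g(pair(a, pair(pair(a, a), c)), pair(a, c)))), pair(pair(pair(c, a), g(pair(a, pair(a, pair(c, a))), a)), a))  →  pair(pair(pair(c, pair(c, a)), pair(pair(c, c), pair(a, a))), pair(pair(pair(c, a), g(pair(a, pair(a, pair(c, a))), a)), a))   [R6 at 1.2.2]
2. pair(pair(pair(c, pair(c, a)), pair(pair(c, c), pair(a, a))), pair(pair(pair(c, a), g(pair(a, pair(a, pair(c, a))), a)), a))  →  pair(pair(pair(c, pair(c, a)), pair(pair(c, c), pair(a, a))), pair(pair(pair(c, a), pair(c, a)), a))   [R8 at 2.1.2]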